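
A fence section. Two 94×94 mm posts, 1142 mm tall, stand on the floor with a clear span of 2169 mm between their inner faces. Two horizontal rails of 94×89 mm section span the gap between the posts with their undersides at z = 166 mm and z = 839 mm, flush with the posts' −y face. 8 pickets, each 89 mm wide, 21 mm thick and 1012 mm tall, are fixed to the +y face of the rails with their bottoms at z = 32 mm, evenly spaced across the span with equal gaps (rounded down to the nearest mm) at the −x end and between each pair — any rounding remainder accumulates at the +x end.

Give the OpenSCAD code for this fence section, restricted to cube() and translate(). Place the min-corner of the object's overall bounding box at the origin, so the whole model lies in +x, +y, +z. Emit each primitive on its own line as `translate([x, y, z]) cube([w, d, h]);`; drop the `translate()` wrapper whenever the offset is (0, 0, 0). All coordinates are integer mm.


cube([94, 94, 1142]);
translate([2263, 0, 0]) cube([94, 94, 1142]);
translate([94, 0, 166]) cube([2169, 94, 89]);
translate([94, 0, 839]) cube([2169, 94, 89]);
translate([255, 94, 32]) cube([89, 21, 1012]);
translate([505, 94, 32]) cube([89, 21, 1012]);
translate([755, 94, 32]) cube([89, 21, 1012]);
translate([1005, 94, 32]) cube([89, 21, 1012]);
translate([1255, 94, 32]) cube([89, 21, 1012]);
translate([1505, 94, 32]) cube([89, 21, 1012]);
translate([1755, 94, 32]) cube([89, 21, 1012]);
translate([2005, 94, 32]) cube([89, 21, 1012]);


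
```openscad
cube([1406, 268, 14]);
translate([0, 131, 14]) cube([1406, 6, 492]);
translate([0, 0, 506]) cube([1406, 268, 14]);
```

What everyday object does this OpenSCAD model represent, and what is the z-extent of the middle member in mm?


An I-beam. The web height is 492 mm.

Two wide flanges with a thin centred web — an I-beam. Overall 520 mm minus two 14 mm flanges gives a web of 520 − 2·14 = 492 mm.


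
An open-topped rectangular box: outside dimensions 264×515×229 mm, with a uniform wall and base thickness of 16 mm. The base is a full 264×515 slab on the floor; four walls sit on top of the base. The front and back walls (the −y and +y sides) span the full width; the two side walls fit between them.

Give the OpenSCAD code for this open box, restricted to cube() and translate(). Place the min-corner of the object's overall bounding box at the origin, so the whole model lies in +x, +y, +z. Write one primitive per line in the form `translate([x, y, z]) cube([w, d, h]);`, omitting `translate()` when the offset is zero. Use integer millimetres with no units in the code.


cube([264, 515, 16]);
translate([0, 0, 16]) cube([264, 16, 213]);
translate([0, 499, 16]) cube([264, 16, 213]);
translate([0, 16, 16]) cube([16, 483, 213]);
translate([248, 16, 16]) cube([16, 483, 213]);


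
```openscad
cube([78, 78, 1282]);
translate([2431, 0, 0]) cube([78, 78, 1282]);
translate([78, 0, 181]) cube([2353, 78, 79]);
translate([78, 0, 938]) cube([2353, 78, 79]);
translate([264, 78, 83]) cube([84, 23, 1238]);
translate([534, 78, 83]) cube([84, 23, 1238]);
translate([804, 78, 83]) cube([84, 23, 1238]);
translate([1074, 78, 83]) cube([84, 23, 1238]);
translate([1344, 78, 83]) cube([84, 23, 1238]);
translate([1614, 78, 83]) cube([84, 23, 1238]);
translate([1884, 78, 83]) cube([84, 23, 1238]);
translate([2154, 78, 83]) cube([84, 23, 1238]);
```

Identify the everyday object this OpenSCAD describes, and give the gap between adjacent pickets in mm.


A fence section. The picket gap is 186 mm.

Two posts, two rails, 8 pickets — a fence section. Span 2353 mm holds 8 pickets of 84 mm with 9 equal gaps: ⌊(2353 − 8·84) / 9⌋ = 186 mm.


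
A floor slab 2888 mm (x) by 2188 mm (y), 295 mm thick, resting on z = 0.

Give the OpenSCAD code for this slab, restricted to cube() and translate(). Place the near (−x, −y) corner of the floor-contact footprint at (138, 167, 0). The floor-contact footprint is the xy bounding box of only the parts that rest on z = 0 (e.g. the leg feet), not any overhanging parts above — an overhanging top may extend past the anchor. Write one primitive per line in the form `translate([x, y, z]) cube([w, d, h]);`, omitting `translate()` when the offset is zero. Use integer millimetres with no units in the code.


translate([138, 167, 0]) cube([2888, 2188, 295]);


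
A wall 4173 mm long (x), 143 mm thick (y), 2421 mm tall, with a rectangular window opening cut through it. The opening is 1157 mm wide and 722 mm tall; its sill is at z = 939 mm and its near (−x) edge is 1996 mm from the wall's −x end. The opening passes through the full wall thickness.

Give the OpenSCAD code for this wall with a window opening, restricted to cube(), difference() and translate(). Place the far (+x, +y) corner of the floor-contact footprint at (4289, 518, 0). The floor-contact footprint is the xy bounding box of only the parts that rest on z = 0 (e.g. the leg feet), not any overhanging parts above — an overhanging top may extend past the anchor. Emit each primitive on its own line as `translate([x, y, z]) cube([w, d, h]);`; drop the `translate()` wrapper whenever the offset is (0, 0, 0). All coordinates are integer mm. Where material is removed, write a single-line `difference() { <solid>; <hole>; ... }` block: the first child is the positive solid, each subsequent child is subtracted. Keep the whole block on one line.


difference() { translate([116, 375, 0]) cube([4173, 143, 2421]); translate([2112, 375, 939]) cube([1157, 143, 722]); }


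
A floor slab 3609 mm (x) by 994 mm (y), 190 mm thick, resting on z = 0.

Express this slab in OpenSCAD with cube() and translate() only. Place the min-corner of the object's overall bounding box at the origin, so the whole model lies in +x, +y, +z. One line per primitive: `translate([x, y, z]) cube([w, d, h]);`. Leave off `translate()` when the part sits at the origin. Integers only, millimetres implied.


cube([3609, 994, 190]);


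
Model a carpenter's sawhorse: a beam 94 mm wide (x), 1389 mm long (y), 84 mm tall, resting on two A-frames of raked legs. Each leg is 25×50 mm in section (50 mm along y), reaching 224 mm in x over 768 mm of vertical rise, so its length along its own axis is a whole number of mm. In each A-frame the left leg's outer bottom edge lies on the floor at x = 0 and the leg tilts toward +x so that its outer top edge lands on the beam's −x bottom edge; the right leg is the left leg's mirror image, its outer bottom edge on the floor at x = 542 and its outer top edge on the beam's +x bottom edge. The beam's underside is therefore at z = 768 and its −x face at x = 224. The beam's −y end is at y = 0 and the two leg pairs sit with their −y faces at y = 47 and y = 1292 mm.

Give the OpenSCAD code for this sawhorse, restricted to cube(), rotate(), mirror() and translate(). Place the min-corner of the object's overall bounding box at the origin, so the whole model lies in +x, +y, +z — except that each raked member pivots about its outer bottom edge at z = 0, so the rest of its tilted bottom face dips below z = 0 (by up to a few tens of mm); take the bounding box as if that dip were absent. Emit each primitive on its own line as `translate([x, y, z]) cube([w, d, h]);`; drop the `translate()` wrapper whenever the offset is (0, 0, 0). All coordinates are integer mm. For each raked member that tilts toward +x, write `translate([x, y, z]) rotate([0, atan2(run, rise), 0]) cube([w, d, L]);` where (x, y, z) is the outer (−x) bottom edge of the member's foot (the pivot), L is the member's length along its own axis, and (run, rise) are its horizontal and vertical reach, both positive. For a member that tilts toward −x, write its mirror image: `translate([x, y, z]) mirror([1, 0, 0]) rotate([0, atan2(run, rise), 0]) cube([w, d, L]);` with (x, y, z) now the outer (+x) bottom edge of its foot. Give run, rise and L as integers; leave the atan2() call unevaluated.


translate([224, 0, 768]) cube([94, 1389, 84]);
translate([0, 47, 0]) rotate([0, atan2(224, 768), 0]) cube([25, 50, 800]);
translate([542, 47, 0]) mirror([1, 0, 0]) rotate([0, atan2(224, 768), 0]) cube([25, 50, 800]);
translate([0, 1292, 0]) rotate([0, atan2(224, 768), 0]) cube([25, 50, 800]);
translate([542, 1292, 0]) mirror([1, 0, 0]) rotate([0, atan2(224, 768), 0]) cube([25, 50, 800]);


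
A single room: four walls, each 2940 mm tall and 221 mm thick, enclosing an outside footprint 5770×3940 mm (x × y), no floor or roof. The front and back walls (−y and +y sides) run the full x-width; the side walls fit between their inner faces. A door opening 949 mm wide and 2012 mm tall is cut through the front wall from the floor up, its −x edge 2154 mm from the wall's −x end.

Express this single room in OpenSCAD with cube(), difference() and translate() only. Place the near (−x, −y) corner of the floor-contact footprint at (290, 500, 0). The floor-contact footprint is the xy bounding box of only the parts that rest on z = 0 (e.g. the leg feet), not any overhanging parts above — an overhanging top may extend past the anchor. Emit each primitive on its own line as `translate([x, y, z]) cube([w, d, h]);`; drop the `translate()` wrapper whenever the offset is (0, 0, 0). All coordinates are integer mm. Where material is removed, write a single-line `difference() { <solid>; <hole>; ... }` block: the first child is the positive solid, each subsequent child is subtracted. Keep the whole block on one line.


difference() { translate([290, 500, 0]) cube([5770, 221, 2940]); translate([2444, 500, 0]) cube([949, 221, 2012]); }
translate([290, 4219, 0]) cube([5770, 221, 2940]);
translate([290, 721, 0]) cube([221, 3498, 2940]);
translate([5839, 721, 0]) cube([221, 3498, 2940]);


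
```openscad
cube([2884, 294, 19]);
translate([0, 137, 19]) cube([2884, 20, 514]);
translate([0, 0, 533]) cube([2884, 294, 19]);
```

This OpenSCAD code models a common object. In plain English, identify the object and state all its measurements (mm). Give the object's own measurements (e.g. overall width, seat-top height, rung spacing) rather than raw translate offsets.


An I-beam lying along x, 2884 mm long. Overall section height 552 mm. Two flanges 294 mm wide (y) and 19 mm thick, one on the floor and one at the top; a web 20 mm thick runs between them, centred on the flange width.


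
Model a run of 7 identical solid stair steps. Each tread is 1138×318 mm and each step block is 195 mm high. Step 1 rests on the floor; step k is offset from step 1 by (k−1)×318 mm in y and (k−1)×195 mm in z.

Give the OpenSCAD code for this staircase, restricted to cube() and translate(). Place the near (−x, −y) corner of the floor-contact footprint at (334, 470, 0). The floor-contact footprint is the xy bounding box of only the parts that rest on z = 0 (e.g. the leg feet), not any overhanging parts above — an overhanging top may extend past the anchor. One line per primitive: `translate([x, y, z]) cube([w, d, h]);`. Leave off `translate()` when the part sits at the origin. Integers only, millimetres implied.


translate([334, 470, 0]) cube([1138, 318, 195]);
translate([334, 788, 195]) cube([1138, 318, 195]);
translate([334, 1106, 390]) cube([1138, 318, 195]);
translate([334, 1424, 585]) cube([1138, 318, 195]);
translate([334, 1742, 780]) cube([1138, 318, 195]);
translate([334, 2060, 975]) cube([1138, 318, 195]);
translate([334, 2378, 1170]) cube([1138, 318, 195]);


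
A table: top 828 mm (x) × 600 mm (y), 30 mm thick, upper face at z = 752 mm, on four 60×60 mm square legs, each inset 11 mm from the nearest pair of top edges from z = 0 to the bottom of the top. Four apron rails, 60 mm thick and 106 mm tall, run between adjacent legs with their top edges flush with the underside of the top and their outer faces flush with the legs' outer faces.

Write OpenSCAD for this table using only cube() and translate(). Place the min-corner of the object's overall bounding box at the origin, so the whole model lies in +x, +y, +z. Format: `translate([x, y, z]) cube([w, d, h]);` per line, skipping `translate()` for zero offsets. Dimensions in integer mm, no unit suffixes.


translate([0, 0, 722]) cube([828, 600, 30]);
translate([11, 11, 0]) cube([60, 60, 722]);
translate([757, 11, 0]) cube([60, 60, 722]);
translate([11, 529, 0]) cube([60, 60, 722]);
translate([757, 529, 0]) cube([60, 60, 722]);
translate([71, 11, 616]) cube([686, 60, 106]);
translate([71, 529, 616]) cube([686, 60, 106]);
translate([11, 71, 616]) cube([60, 458, 106]);
translate([757, 71, 616]) cube([60, 458, 106]);


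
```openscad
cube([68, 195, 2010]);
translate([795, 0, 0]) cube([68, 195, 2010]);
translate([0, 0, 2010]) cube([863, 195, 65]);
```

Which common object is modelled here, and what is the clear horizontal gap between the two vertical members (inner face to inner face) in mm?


A door frame. The clear opening width is 727 mm.

Two 2010 mm tall posts with a header on top — a door frame. The left jamb is 68 mm wide at x = 0; the right jamb starts at x = 795. The clear opening is 795 − 68 = 727 mm.


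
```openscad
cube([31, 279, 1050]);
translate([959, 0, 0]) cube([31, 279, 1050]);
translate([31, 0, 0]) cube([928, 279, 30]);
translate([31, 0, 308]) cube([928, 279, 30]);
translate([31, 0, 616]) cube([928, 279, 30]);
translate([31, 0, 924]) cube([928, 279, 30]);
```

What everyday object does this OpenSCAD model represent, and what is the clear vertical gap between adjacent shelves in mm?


A bookshelf. The clear shelf gap is 278 mm.

Two tall side panels with 4 horizontal boards between them — a bookshelf. The first two shelf undersides are at z = 0 and z = 308; with shelf thickness 30, the clear gap is 308 − 0 − 30 = 278 mm.


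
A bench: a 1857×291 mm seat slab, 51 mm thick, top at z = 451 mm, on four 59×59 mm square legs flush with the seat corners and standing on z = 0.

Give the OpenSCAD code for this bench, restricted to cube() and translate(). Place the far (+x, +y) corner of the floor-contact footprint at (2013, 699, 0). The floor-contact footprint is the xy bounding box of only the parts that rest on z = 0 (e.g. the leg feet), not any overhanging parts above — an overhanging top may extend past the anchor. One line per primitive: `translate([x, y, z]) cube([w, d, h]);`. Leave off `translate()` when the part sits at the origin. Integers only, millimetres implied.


// leg_h = 451 − 51 = 400
translate([156, 408, 400]) cube([1857, 291, 51]);
translate([156, 408, 0]) cube([59, 59, 400]);
translate([156, 640, 0]) cube([59, 59, 400]);
translate([1954, 408, 0]) cube([59, 59, 400]);
translate([1954, 640, 0]) cube([59, 59, 400]);


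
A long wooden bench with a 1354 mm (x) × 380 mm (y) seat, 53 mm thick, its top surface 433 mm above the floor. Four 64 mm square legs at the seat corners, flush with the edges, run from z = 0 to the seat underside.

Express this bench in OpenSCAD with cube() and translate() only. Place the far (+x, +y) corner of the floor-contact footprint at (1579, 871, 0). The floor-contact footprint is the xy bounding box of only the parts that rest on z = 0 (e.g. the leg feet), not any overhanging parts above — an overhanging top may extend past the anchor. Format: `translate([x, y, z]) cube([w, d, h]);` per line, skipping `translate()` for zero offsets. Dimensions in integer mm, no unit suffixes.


translate([225, 491, 380]) cube([1354, 380, 53]);
translate([225, 491, 0]) cube([64, 64, 380]);
translate([225, 807, 0]) cube([64, 64, 380]);
translate([1515, 491, 0]) cube([64, 64, 380]);
translate([1515, 807, 0]) cube([64, 64, 380]);


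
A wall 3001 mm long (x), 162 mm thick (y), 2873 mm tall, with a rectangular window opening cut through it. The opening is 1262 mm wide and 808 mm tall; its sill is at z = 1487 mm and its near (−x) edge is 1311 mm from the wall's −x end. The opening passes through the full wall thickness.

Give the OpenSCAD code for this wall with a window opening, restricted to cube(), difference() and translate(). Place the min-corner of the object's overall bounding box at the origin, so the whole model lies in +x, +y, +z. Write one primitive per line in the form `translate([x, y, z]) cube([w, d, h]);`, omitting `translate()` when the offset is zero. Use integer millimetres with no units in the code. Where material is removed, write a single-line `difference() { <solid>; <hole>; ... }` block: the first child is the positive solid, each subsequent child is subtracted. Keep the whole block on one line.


difference() { cube([3001, 162, 2873]); translate([1311, 0, 1487]) cube([1262, 162, 808]); }


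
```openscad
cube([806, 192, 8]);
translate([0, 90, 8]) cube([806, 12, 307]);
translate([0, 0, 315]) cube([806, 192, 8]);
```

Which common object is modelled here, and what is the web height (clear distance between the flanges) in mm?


An I-beam. The web height is 307 mm.

Two wide flanges with a thin centred web — an I-beam. Overall 323 mm minus two 8 mm flanges gives a web of 323 − 2·8 = 307 mm.


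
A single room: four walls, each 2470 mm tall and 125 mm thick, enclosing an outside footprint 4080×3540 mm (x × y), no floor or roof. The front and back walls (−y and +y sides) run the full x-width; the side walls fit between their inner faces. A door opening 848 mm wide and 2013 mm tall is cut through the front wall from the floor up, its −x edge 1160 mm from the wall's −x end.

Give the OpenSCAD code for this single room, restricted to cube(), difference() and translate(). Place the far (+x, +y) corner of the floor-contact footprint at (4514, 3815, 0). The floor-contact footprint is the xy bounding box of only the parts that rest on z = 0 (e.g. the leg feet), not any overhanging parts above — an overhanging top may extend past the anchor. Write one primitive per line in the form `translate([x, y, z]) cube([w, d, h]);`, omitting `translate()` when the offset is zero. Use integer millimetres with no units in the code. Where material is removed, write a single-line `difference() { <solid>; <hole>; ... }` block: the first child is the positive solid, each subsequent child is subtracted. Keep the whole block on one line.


difference() { translate([434, 275, 0]) cube([4080, 125, 2470]); translate([1594, 275, 0]) cube([848, 125, 2013]); }
translate([434, 3690, 0]) cube([4080, 125, 2470]);
translate([434, 400, 0]) cube([125, 3290, 2470]);
translate([4389, 400, 0]) cube([125, 3290, 2470]);


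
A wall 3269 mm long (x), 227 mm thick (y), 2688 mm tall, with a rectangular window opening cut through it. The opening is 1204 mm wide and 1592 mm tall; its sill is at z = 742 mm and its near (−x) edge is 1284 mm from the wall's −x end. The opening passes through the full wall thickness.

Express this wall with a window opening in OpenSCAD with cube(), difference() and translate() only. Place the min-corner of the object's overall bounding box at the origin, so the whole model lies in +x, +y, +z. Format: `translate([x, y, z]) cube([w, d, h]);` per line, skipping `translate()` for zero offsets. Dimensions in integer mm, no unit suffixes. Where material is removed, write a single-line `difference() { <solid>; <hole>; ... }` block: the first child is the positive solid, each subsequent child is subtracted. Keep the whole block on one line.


difference() { cube([3269, 227, 2688]); translate([1284, 0, 742]) cube([1204, 227, 1592]); }


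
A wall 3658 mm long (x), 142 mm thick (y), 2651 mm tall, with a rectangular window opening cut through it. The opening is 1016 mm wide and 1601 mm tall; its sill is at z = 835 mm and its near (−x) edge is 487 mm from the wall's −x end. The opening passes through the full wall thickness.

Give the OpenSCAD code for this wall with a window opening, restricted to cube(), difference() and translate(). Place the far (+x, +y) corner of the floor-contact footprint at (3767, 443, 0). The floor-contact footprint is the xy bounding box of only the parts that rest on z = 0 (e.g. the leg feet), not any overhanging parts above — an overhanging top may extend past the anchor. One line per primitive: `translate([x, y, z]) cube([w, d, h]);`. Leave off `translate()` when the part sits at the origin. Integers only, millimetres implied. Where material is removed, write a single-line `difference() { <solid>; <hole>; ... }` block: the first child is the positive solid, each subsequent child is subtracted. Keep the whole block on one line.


difference() { translate([109, 301, 0]) cube([3658, 142, 2651]); translate([596, 301, 835]) cube([1016, 142, 1601]); }


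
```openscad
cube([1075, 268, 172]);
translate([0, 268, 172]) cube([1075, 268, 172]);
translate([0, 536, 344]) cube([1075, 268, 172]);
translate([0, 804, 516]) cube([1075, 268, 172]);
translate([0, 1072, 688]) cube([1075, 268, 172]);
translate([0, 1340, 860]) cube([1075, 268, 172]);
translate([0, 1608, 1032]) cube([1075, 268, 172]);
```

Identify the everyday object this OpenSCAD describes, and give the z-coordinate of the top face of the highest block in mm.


A staircase. The total rise is 1204 mm.

7 identical blocks, each offset up and back from the previous — a staircase. Each step is 172 mm tall and there are 7 of them, so the total rise is 7 × 172 = 1204 mm.


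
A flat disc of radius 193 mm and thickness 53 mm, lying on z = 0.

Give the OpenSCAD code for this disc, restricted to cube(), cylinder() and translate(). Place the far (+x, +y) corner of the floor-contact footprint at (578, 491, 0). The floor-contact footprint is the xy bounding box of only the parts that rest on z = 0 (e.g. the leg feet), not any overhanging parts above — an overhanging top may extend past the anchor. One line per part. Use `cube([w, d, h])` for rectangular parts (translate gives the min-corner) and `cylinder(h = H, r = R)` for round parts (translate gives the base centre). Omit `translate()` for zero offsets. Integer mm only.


translate([385, 298, 0]) cylinder(h = 53, r = 193);


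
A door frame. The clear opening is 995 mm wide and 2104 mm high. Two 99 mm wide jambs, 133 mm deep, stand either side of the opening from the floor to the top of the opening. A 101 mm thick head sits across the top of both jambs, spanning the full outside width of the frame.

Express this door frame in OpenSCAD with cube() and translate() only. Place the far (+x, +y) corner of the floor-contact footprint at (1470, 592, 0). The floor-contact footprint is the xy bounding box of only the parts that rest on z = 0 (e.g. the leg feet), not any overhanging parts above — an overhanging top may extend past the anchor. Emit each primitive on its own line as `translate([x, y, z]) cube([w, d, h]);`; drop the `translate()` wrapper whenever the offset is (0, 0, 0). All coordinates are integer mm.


translate([277, 459, 0]) cube([99, 133, 2104]);
translate([1371, 459, 0]) cube([99, 133, 2104]);
translate([277, 459, 2104]) cube([1193, 133, 101]);


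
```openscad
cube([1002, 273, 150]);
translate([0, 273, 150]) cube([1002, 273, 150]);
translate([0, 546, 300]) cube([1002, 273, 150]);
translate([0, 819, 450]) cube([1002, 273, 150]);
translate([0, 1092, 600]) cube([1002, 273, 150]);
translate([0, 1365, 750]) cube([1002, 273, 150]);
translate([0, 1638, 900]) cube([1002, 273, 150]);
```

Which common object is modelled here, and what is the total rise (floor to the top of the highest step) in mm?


A staircase. The total rise is 1050 mm.

7 identical blocks, each offset up and back from the previous — a staircase. Each step is 150 mm tall and there are 7 of them, so the total rise is 7 × 150 = 1050 mm.


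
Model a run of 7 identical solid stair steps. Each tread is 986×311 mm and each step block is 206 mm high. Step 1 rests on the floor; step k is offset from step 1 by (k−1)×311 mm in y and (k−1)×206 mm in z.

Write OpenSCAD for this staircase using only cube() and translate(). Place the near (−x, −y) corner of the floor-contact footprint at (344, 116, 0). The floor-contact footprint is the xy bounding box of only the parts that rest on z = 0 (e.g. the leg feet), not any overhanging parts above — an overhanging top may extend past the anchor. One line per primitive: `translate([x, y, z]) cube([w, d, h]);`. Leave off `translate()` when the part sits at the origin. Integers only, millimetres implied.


translate([344, 116, 0]) cube([986, 311, 206]);
translate([344, 427, 206]) cube([986, 311, 206]);
translate([344, 738, 412]) cube([986, 311, 206]);
translate([344, 1049, 618]) cube([986, 311, 206]);
translate([344, 1360, 824]) cube([986, 311, 206]);
translate([344, 1671, 1030]) cube([986, 311, 206]);
translate([344, 1982, 1236]) cube([986, 311, 206]);


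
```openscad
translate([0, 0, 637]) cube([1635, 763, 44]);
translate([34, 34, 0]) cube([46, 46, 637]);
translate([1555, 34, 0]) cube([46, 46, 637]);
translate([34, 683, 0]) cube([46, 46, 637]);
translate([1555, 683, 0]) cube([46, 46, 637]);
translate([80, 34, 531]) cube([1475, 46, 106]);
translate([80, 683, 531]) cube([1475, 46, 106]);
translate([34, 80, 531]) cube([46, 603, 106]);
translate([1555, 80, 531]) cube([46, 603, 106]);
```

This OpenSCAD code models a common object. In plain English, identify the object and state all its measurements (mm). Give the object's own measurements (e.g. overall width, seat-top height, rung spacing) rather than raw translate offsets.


A table: top 1635 mm (x) × 763 mm (y), 44 mm thick, upper face at z = 681 mm, on four 46×46 mm square legs, each inset 34 mm from the nearest pair of top edges from z = 0 to the bottom of the top. Four apron rails, 46 mm thick and 106 mm tall, run between adjacent legs with their top edges flush with the underside of the top and their outer faces flush with the legs' outer faces.


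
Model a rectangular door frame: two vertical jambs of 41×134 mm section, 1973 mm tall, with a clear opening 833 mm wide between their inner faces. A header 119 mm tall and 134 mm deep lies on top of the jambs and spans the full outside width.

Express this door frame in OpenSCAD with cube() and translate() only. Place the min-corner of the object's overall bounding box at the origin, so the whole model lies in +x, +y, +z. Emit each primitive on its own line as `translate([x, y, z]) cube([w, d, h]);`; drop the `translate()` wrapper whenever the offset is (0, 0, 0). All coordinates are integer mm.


cube([41, 134, 1973]);
translate([874, 0, 0]) cube([41, 134, 1973]);
translate([0, 0, 1973]) cube([915, 134, 119]);


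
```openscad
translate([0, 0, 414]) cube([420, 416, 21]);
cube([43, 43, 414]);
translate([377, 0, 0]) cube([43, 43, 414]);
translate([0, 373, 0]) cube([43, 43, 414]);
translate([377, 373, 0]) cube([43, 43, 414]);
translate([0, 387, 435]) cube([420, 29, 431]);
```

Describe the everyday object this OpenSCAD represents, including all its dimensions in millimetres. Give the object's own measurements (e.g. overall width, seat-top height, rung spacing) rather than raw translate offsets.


A chair. The seat is a 420×416×21 mm slab with its top at z = 435 mm, on four 43×43 mm corner legs (flush with the seat edges, standing on z = 0). A flat backrest 29 mm thick, 431 mm tall, spans the full seat width and rises from the seat top along its +y edge, rear face flush with the rear of the seat.


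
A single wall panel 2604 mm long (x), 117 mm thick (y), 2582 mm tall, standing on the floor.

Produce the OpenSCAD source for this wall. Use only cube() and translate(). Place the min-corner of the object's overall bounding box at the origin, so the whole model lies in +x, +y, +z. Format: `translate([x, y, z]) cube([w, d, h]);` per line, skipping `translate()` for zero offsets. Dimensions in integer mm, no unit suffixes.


cube([2604, 117, 2582]);


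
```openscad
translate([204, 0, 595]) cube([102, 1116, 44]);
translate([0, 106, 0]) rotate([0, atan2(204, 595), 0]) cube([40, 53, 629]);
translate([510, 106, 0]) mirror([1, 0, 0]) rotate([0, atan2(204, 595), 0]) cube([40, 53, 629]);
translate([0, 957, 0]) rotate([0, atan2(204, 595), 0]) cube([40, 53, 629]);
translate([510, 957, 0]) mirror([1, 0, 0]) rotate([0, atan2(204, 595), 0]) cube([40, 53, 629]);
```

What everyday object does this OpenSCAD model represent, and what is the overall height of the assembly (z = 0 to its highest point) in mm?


A sawhorse. The overall height is 639 mm.

A beam across two mirrored pairs of raked legs — a sawhorse. The beam's underside is at z = 595 (matching the legs' vertical rise in atan2(204, 595)) and the beam is 44 mm tall, so its top is at 595 + 44 = 639 mm. The raked legs top out at the beam's underside, so that is the highest point.


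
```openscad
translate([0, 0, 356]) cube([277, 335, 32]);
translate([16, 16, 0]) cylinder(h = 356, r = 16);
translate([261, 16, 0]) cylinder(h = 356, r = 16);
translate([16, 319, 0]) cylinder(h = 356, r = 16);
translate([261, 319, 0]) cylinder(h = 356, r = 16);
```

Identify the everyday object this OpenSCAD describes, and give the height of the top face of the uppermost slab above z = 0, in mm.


A stool. The seat height is 388 mm.

A 277×335×32 slab at z = 356 on four corner cylinders — a stool. The seat top is 356 + 32 = 388 mm.


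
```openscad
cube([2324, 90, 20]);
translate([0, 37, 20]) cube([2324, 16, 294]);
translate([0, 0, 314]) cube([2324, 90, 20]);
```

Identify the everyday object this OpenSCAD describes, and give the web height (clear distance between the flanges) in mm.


An I-beam. The web height is 294 mm.

Two wide flanges with a thin centred web — an I-beam. Overall 334 mm minus two 20 mm flanges gives a web of 334 − 2·20 = 294 mm.


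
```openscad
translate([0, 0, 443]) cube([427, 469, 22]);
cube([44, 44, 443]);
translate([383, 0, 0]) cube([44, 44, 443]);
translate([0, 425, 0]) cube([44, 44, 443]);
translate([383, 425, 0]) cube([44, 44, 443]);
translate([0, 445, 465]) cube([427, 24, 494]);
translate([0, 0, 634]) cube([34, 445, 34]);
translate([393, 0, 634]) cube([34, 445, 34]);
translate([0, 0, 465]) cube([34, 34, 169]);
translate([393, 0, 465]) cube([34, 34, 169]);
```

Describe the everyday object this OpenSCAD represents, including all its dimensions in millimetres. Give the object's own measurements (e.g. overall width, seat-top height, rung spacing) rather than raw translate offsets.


A chair. The seat is a 427×469×22 mm slab with its top at z = 465 mm, on four 44×44 mm corner legs (flush with the seat edges, standing on z = 0). A flat backrest 24 mm thick, 494 mm tall, spans the full seat width and rises from the seat top along its +y edge, rear face flush with the rear of the seat. Two armrests of 34×34 mm section run along each side from the seat's front edge to the front of the backrest, top faces 203 mm above the seat top and outer faces flush with the seat's x-edges; a 34×34 mm post under the front of each armrest stands on the seat at the front corner.


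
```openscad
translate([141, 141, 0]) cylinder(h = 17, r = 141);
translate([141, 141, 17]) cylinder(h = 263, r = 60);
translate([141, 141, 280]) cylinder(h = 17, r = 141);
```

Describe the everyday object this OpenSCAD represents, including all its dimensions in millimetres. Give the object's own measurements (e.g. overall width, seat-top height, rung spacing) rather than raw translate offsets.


A spool: two coaxial disc flanges of radius 141 mm and thickness 17 mm, joined by a core cylinder of radius 60 mm and height 263 mm. The lower flange rests on z = 0 and the three cylinders share a vertical axis.


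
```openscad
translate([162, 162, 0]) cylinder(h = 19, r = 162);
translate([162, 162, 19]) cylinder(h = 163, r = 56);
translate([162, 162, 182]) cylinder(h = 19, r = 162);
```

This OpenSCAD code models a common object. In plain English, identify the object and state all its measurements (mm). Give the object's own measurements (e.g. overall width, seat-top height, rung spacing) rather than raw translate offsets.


A spool: two coaxial disc flanges of radius 162 mm and thickness 19 mm, joined by a core cylinder of radius 56 mm and height 163 mm. The lower flange rests on z = 0 and the three cylinders share a vertical axis.


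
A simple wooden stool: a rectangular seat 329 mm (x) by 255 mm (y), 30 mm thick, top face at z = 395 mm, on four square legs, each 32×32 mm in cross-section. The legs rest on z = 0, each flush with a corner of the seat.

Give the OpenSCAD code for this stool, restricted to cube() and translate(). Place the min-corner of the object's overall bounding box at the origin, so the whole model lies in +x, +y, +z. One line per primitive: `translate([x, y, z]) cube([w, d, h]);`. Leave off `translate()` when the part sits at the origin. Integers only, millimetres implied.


translate([0, 0, 365]) cube([329, 255, 30]);
cube([32, 32, 365]);
translate([297, 0, 0]) cube([32, 32, 365]);
translate([0, 223, 0]) cube([32, 32, 365]);
translate([297, 223, 0]) cube([32, 32, 365]);


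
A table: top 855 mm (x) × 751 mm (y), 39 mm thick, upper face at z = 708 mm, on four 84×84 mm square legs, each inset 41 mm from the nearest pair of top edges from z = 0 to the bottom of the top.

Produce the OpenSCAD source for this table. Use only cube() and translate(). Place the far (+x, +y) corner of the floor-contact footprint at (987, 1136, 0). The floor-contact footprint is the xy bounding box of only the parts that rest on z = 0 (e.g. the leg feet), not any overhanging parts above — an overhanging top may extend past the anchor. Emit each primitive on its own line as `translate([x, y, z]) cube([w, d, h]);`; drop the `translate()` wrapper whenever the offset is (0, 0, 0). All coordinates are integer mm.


translate([173, 426, 669]) cube([855, 751, 39]);
translate([214, 467, 0]) cube([84, 84, 669]);
translate([903, 467, 0]) cube([84, 84, 669]);
translate([214, 1052, 0]) cube([84, 84, 669]);
translate([903, 1052, 0]) cube([84, 84, 669]);


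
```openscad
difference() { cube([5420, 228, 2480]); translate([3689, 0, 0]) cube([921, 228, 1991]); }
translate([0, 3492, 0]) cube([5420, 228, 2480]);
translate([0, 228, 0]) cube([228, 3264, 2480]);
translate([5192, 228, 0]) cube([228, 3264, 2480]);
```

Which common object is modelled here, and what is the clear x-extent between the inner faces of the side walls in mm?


A single room. The interior width is 4964 mm.

Four walls enclosing a rectangle with a door in the front wall — a room. Outside width 5420 minus two 228 mm walls gives 4964 mm.


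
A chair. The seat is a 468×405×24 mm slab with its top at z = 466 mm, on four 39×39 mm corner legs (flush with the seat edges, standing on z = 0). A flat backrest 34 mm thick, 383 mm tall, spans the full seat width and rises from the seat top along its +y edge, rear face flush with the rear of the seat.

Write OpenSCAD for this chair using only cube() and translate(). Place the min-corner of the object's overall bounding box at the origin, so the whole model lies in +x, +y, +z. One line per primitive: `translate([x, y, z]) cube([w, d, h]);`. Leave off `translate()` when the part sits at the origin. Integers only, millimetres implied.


// leg_h = 466 - 24 = 442
translate([0, 0, 442]) cube([468, 405, 24]);
cube([39, 39, 442]);
translate([429, 0, 0]) cube([39, 39, 442]);
translate([0, 366, 0]) cube([39, 39, 442]);
translate([429, 366, 0]) cube([39, 39, 442]);
translate([0, 371, 466]) cube([468, 34, 383]);


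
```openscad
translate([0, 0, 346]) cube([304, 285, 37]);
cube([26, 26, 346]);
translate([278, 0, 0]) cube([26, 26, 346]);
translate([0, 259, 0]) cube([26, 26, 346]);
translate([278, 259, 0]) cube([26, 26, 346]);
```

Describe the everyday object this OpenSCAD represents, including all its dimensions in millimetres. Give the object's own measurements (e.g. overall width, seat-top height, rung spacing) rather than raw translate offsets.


A simple wooden stool: a rectangular seat 304 mm (x) by 285 mm (y), 37 mm thick, top face at z = 383 mm, on four square legs, each 26×26 mm in cross-section. The legs rest on z = 0, each flush with a corner of the seat.


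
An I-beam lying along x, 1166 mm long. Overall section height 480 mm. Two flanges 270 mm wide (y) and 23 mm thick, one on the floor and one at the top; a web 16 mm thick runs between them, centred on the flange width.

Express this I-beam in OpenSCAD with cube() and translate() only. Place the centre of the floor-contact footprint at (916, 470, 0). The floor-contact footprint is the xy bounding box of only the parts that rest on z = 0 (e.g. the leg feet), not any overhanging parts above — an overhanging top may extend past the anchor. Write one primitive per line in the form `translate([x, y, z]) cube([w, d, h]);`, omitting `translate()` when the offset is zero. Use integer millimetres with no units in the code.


translate([333, 335, 0]) cube([1166, 270, 23]);
translate([333, 462, 23]) cube([1166, 16, 434]);
translate([333, 335, 457]) cube([1166, 270, 23]);


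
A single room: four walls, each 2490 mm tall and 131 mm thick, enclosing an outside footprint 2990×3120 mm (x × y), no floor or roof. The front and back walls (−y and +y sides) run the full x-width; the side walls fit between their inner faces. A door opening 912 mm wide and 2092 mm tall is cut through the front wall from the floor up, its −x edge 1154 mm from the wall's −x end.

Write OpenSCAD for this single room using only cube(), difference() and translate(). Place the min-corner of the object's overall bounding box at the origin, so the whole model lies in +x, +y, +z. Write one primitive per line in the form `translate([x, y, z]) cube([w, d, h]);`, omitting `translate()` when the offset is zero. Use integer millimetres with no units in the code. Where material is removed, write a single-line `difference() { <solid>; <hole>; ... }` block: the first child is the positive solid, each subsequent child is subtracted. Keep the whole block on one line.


difference() { cube([2990, 131, 2490]); translate([1154, 0, 0]) cube([912, 131, 2092]); }
translate([0, 2989, 0]) cube([2990, 131, 2490]);
translate([0, 131, 0]) cube([131, 2858, 2490]);
translate([2859, 131, 0]) cube([131, 2858, 2490]);


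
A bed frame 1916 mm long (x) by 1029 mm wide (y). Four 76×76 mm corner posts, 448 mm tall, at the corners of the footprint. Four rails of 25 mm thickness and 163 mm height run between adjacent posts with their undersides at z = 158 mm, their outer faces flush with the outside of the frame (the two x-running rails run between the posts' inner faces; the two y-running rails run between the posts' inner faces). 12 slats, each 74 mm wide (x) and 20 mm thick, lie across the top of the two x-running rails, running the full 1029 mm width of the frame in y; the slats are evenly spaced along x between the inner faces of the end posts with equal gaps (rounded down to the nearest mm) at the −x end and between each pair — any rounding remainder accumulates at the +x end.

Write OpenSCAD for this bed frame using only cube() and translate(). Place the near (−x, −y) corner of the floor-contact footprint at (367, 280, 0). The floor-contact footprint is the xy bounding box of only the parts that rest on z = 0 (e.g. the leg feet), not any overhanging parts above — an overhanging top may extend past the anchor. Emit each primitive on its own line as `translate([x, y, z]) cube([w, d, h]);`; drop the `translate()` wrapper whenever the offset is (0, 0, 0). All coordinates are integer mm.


translate([367, 280, 0]) cube([76, 76, 448]);
translate([367, 1233, 0]) cube([76, 76, 448]);
translate([2207, 280, 0]) cube([76, 76, 448]);
translate([2207, 1233, 0]) cube([76, 76, 448]);
translate([443, 280, 158]) cube([1764, 25, 163]);
translate([443, 1284, 158]) cube([1764, 25, 163]);
translate([367, 356, 158]) cube([25, 877, 163]);
translate([2258, 356, 158]) cube([25, 877, 163]);
translate([510, 280, 321]) cube([74, 1029, 20]);
translate([651, 280, 321]) cube([74, 1029, 20]);
translate([792, 280, 321]) cube([74, 1029, 20]);
translate([933, 280, 321]) cube([74, 1029, 20]);
translate([1074, 280, 321]) cube([74, 1029, 20]);
translate([1215, 280, 321]) cube([74, 1029, 20]);
translate([1356, 280, 321]) cube([74, 1029, 20]);
translate([1497, 280, 321]) cube([74, 1029, 20]);
translate([1638, 280, 321]) cube([74, 1029, 20]);
translate([1779, 280, 321]) cube([74, 1029, 20]);
translate([1920, 280, 321]) cube([74, 1029, 20]);
translate([2061, 280, 321]) cube([74, 1029, 20]);


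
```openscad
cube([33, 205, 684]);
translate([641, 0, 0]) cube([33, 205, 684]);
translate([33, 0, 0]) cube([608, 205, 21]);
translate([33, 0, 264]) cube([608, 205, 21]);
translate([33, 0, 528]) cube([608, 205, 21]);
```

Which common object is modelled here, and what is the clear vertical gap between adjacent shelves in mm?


A bookshelf. The clear shelf gap is 243 mm.

Two tall side panels with 3 horizontal boards between them — a bookshelf. The first two shelf undersides are at z = 0 and z = 264; with shelf thickness 21, the clear gap is 264 − 0 − 21 = 243 mm.
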